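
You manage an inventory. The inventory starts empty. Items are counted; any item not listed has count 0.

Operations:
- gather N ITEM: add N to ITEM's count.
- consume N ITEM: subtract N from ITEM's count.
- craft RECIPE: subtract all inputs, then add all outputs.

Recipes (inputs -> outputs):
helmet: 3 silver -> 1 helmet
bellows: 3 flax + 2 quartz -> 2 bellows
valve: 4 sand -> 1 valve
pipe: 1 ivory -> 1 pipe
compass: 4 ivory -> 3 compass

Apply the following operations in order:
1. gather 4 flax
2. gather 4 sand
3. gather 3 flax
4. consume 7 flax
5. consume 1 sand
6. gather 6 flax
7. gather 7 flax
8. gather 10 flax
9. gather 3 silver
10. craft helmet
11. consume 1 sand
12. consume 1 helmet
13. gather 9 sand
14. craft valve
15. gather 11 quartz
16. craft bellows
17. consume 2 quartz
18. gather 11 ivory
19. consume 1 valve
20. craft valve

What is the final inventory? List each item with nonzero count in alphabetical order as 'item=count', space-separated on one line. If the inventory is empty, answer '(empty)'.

After 1 (gather 4 flax): flax=4
After 2 (gather 4 sand): flax=4 sand=4
After 3 (gather 3 flax): flax=7 sand=4
After 4 (consume 7 flax): sand=4
After 5 (consume 1 sand): sand=3
After 6 (gather 6 flax): flax=6 sand=3
After 7 (gather 7 flax): flax=13 sand=3
After 8 (gather 10 flax): flax=23 sand=3
After 9 (gather 3 silver): flax=23 sand=3 silver=3
After 10 (craft helmet): flax=23 helmet=1 sand=3
After 11 (consume 1 sand): flax=23 helmet=1 sand=2
After 12 (consume 1 helmet): flax=23 sand=2
After 13 (gather 9 sand): flax=23 sand=11
After 14 (craft valve): flax=23 sand=7 valve=1
After 15 (gather 11 quartz): flax=23 quartz=11 sand=7 valve=1
After 16 (craft bellows): bellows=2 flax=20 quartz=9 sand=7 valve=1
After 17 (consume 2 quartz): bellows=2 flax=20 quartz=7 sand=7 valve=1
After 18 (gather 11 ivory): bellows=2 flax=20 ivory=11 quartz=7 sand=7 valve=1
After 19 (consume 1 valve): bellows=2 flax=20 ivory=11 quartz=7 sand=7
After 20 (craft valve): bellows=2 flax=20 ivory=11 quartz=7 sand=3 valve=1

Answer: bellows=2 flax=20 ivory=11 quartz=7 sand=3 valve=1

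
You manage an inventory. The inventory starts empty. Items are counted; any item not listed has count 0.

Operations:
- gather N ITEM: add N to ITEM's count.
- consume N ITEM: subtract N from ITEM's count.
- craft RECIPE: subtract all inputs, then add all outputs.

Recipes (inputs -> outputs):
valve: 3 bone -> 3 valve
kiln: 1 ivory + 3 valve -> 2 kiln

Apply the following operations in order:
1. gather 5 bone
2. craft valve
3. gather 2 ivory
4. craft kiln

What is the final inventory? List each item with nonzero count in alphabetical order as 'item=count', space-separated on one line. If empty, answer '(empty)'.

Answer: bone=2 ivory=1 kiln=2

Derivation:
After 1 (gather 5 bone): bone=5
After 2 (craft valve): bone=2 valve=3
After 3 (gather 2 ivory): bone=2 ivory=2 valve=3
After 4 (craft kiln): bone=2 ivory=1 kiln=2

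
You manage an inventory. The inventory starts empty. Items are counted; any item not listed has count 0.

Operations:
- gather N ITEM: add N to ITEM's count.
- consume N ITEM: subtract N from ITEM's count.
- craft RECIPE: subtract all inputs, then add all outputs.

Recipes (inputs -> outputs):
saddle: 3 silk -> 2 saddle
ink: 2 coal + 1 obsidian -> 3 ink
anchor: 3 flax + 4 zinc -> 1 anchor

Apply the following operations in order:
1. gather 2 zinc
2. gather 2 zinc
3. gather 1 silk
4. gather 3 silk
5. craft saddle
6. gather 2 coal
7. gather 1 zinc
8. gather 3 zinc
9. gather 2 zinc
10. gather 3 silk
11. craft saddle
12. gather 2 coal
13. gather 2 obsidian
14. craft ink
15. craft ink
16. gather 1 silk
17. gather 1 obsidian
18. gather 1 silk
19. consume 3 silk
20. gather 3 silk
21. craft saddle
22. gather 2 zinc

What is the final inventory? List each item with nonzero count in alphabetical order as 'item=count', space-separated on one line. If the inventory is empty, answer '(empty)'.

Answer: ink=6 obsidian=1 saddle=6 zinc=12

Derivation:
After 1 (gather 2 zinc): zinc=2
After 2 (gather 2 zinc): zinc=4
After 3 (gather 1 silk): silk=1 zinc=4
After 4 (gather 3 silk): silk=4 zinc=4
After 5 (craft saddle): saddle=2 silk=1 zinc=4
After 6 (gather 2 coal): coal=2 saddle=2 silk=1 zinc=4
After 7 (gather 1 zinc): coal=2 saddle=2 silk=1 zinc=5
After 8 (gather 3 zinc): coal=2 saddle=2 silk=1 zinc=8
After 9 (gather 2 zinc): coal=2 saddle=2 silk=1 zinc=10
After 10 (gather 3 silk): coal=2 saddle=2 silk=4 zinc=10
After 11 (craft saddle): coal=2 saddle=4 silk=1 zinc=10
After 12 (gather 2 coal): coal=4 saddle=4 silk=1 zinc=10
After 13 (gather 2 obsidian): coal=4 obsidian=2 saddle=4 silk=1 zinc=10
After 14 (craft ink): coal=2 ink=3 obsidian=1 saddle=4 silk=1 zinc=10
After 15 (craft ink): ink=6 saddle=4 silk=1 zinc=10
After 16 (gather 1 silk): ink=6 saddle=4 silk=2 zinc=10
After 17 (gather 1 obsidian): ink=6 obsidian=1 saddle=4 silk=2 zinc=10
After 18 (gather 1 silk): ink=6 obsidian=1 saddle=4 silk=3 zinc=10
After 19 (consume 3 silk): ink=6 obsidian=1 saddle=4 zinc=10
After 20 (gather 3 silk): ink=6 obsidian=1 saddle=4 silk=3 zinc=10
After 21 (craft saddle): ink=6 obsidian=1 saddle=6 zinc=10
After 22 (gather 2 zinc): ink=6 obsidian=1 saddle=6 zinc=12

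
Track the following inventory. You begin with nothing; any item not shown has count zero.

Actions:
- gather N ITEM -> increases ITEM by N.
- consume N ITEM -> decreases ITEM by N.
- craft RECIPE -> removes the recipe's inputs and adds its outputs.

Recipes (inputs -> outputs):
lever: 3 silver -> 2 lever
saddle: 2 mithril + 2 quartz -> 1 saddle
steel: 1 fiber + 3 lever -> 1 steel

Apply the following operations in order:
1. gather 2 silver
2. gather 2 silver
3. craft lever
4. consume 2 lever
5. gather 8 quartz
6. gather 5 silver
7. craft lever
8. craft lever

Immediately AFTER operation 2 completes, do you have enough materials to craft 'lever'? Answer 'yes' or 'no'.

After 1 (gather 2 silver): silver=2
After 2 (gather 2 silver): silver=4

Answer: yes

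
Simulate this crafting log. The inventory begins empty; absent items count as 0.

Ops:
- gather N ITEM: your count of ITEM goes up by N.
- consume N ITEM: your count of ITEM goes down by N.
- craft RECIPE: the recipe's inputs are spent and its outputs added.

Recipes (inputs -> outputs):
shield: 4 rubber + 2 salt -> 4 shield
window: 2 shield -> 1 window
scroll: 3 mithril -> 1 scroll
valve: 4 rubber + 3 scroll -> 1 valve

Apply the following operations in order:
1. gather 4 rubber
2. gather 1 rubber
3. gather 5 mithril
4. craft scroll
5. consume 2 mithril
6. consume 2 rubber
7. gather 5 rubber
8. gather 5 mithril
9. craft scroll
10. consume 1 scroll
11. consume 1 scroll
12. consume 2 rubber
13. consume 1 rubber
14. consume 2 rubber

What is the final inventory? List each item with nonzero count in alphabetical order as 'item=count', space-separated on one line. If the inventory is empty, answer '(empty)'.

Answer: mithril=2 rubber=3

Derivation:
After 1 (gather 4 rubber): rubber=4
After 2 (gather 1 rubber): rubber=5
After 3 (gather 5 mithril): mithril=5 rubber=5
After 4 (craft scroll): mithril=2 rubber=5 scroll=1
After 5 (consume 2 mithril): rubber=5 scroll=1
After 6 (consume 2 rubber): rubber=3 scroll=1
After 7 (gather 5 rubber): rubber=8 scroll=1
After 8 (gather 5 mithril): mithril=5 rubber=8 scroll=1
After 9 (craft scroll): mithril=2 rubber=8 scroll=2
After 10 (consume 1 scroll): mithril=2 rubber=8 scroll=1
After 11 (consume 1 scroll): mithril=2 rubber=8
After 12 (consume 2 rubber): mithril=2 rubber=6
After 13 (consume 1 rubber): mithril=2 rubber=5
After 14 (consume 2 rubber): mithril=2 rubber=3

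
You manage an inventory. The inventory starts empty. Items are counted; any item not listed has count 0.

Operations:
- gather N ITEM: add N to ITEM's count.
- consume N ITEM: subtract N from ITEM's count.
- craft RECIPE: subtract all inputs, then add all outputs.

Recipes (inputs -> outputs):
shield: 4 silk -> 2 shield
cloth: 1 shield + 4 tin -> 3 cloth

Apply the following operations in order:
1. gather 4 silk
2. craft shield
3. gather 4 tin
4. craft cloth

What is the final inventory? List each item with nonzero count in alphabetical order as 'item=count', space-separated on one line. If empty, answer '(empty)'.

After 1 (gather 4 silk): silk=4
After 2 (craft shield): shield=2
After 3 (gather 4 tin): shield=2 tin=4
After 4 (craft cloth): cloth=3 shield=1

Answer: cloth=3 shield=1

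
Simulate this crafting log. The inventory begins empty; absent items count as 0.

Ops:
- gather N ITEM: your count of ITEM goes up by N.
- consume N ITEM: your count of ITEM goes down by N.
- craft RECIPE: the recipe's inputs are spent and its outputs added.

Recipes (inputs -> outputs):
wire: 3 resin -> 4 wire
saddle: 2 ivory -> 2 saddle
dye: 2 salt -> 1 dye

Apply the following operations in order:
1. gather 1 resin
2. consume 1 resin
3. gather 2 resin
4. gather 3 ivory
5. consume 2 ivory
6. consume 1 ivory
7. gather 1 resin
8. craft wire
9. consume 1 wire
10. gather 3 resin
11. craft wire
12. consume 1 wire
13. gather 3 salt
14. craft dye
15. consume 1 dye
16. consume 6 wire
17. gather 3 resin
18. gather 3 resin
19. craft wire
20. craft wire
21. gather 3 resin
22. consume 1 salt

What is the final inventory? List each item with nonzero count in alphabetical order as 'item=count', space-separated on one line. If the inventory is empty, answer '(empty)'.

After 1 (gather 1 resin): resin=1
After 2 (consume 1 resin): (empty)
After 3 (gather 2 resin): resin=2
After 4 (gather 3 ivory): ivory=3 resin=2
After 5 (consume 2 ivory): ivory=1 resin=2
After 6 (consume 1 ivory): resin=2
After 7 (gather 1 resin): resin=3
After 8 (craft wire): wire=4
After 9 (consume 1 wire): wire=3
After 10 (gather 3 resin): resin=3 wire=3
After 11 (craft wire): wire=7
After 12 (consume 1 wire): wire=6
After 13 (gather 3 salt): salt=3 wire=6
After 14 (craft dye): dye=1 salt=1 wire=6
After 15 (consume 1 dye): salt=1 wire=6
After 16 (consume 6 wire): salt=1
After 17 (gather 3 resin): resin=3 salt=1
After 18 (gather 3 resin): resin=6 salt=1
After 19 (craft wire): resin=3 salt=1 wire=4
After 20 (craft wire): salt=1 wire=8
After 21 (gather 3 resin): resin=3 salt=1 wire=8
After 22 (consume 1 salt): resin=3 wire=8

Answer: resin=3 wire=8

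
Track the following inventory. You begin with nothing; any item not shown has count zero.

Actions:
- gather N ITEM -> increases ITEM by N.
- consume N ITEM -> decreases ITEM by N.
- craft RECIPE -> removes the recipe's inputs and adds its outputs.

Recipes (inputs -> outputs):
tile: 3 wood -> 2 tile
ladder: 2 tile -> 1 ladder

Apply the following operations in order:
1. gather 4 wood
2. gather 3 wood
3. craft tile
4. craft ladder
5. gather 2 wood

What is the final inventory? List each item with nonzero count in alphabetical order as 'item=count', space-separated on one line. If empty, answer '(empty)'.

Answer: ladder=1 wood=6

Derivation:
After 1 (gather 4 wood): wood=4
After 2 (gather 3 wood): wood=7
After 3 (craft tile): tile=2 wood=4
After 4 (craft ladder): ladder=1 wood=4
After 5 (gather 2 wood): ladder=1 wood=6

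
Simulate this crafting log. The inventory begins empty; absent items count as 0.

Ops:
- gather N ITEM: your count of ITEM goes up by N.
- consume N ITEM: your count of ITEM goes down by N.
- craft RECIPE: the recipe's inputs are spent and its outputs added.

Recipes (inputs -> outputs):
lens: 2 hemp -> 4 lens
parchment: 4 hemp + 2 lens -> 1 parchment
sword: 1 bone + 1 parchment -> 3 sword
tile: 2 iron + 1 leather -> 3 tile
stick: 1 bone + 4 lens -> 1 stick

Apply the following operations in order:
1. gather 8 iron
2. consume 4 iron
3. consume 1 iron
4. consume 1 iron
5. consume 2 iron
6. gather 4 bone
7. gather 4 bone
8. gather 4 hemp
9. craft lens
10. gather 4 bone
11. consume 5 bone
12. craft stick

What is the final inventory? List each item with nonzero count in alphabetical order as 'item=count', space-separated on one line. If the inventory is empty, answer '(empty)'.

Answer: bone=6 hemp=2 stick=1

Derivation:
After 1 (gather 8 iron): iron=8
After 2 (consume 4 iron): iron=4
After 3 (consume 1 iron): iron=3
After 4 (consume 1 iron): iron=2
After 5 (consume 2 iron): (empty)
After 6 (gather 4 bone): bone=4
After 7 (gather 4 bone): bone=8
After 8 (gather 4 hemp): bone=8 hemp=4
After 9 (craft lens): bone=8 hemp=2 lens=4
After 10 (gather 4 bone): bone=12 hemp=2 lens=4
After 11 (consume 5 bone): bone=7 hemp=2 lens=4
After 12 (craft stick): bone=6 hemp=2 stick=1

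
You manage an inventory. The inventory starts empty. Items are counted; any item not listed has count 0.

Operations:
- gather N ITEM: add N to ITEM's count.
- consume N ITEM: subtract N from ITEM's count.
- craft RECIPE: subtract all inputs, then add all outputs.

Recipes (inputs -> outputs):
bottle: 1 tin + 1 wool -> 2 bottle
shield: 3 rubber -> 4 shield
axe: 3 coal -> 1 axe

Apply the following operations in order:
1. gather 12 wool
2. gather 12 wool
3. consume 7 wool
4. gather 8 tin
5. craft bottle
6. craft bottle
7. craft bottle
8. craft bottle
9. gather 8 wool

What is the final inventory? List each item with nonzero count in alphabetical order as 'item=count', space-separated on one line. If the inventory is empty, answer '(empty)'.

After 1 (gather 12 wool): wool=12
After 2 (gather 12 wool): wool=24
After 3 (consume 7 wool): wool=17
After 4 (gather 8 tin): tin=8 wool=17
After 5 (craft bottle): bottle=2 tin=7 wool=16
After 6 (craft bottle): bottle=4 tin=6 wool=15
After 7 (craft bottle): bottle=6 tin=5 wool=14
After 8 (craft bottle): bottle=8 tin=4 wool=13
After 9 (gather 8 wool): bottle=8 tin=4 wool=21

Answer: bottle=8 tin=4 wool=21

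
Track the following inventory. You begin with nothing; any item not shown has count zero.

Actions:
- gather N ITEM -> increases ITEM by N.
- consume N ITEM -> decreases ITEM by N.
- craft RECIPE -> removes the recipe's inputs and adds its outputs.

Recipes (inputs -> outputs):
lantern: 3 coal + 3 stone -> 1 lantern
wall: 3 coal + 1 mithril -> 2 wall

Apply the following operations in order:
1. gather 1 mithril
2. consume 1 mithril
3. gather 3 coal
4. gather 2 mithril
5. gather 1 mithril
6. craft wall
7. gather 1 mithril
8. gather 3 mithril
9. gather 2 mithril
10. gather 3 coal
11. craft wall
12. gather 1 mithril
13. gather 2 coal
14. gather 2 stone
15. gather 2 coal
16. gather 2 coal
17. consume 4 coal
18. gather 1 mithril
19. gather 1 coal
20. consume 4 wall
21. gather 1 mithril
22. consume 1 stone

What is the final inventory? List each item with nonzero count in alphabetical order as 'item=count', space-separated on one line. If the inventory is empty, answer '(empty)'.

Answer: coal=3 mithril=10 stone=1

Derivation:
After 1 (gather 1 mithril): mithril=1
After 2 (consume 1 mithril): (empty)
After 3 (gather 3 coal): coal=3
After 4 (gather 2 mithril): coal=3 mithril=2
After 5 (gather 1 mithril): coal=3 mithril=3
After 6 (craft wall): mithril=2 wall=2
After 7 (gather 1 mithril): mithril=3 wall=2
After 8 (gather 3 mithril): mithril=6 wall=2
After 9 (gather 2 mithril): mithril=8 wall=2
After 10 (gather 3 coal): coal=3 mithril=8 wall=2
After 11 (craft wall): mithril=7 wall=4
After 12 (gather 1 mithril): mithril=8 wall=4
After 13 (gather 2 coal): coal=2 mithril=8 wall=4
After 14 (gather 2 stone): coal=2 mithril=8 stone=2 wall=4
After 15 (gather 2 coal): coal=4 mithril=8 stone=2 wall=4
After 16 (gather 2 coal): coal=6 mithril=8 stone=2 wall=4
After 17 (consume 4 coal): coal=2 mithril=8 stone=2 wall=4
After 18 (gather 1 mithril): coal=2 mithril=9 stone=2 wall=4
After 19 (gather 1 coal): coal=3 mithril=9 stone=2 wall=4
After 20 (consume 4 wall): coal=3 mithril=9 stone=2
After 21 (gather 1 mithril): coal=3 mithril=10 stone=2
After 22 (consume 1 stone): coal=3 mithril=10 stone=1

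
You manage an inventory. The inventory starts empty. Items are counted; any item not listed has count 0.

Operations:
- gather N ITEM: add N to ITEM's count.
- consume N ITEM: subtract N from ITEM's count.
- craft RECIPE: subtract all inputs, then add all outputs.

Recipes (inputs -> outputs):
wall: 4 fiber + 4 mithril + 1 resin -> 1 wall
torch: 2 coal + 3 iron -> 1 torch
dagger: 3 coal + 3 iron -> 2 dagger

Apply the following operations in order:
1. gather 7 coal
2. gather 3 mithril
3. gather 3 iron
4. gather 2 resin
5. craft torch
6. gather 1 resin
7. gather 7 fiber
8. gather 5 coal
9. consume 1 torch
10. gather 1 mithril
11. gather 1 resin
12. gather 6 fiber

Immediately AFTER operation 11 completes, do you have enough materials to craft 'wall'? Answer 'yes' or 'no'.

Answer: yes

Derivation:
After 1 (gather 7 coal): coal=7
After 2 (gather 3 mithril): coal=7 mithril=3
After 3 (gather 3 iron): coal=7 iron=3 mithril=3
After 4 (gather 2 resin): coal=7 iron=3 mithril=3 resin=2
After 5 (craft torch): coal=5 mithril=3 resin=2 torch=1
After 6 (gather 1 resin): coal=5 mithril=3 resin=3 torch=1
After 7 (gather 7 fiber): coal=5 fiber=7 mithril=3 resin=3 torch=1
After 8 (gather 5 coal): coal=10 fiber=7 mithril=3 resin=3 torch=1
After 9 (consume 1 torch): coal=10 fiber=7 mithril=3 resin=3
After 10 (gather 1 mithril): coal=10 fiber=7 mithril=4 resin=3
After 11 (gather 1 resin): coal=10 fiber=7 mithril=4 resin=4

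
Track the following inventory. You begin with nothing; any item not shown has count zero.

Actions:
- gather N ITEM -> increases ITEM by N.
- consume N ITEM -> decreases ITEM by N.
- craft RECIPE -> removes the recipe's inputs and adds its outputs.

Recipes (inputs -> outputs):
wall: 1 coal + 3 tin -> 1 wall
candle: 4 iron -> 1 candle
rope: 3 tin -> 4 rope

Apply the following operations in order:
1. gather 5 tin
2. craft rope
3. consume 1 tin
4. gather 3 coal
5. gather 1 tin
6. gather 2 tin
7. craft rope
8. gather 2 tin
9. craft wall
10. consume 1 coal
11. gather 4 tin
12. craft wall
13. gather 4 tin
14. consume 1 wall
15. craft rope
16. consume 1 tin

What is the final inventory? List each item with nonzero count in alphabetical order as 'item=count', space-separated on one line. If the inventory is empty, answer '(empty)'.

After 1 (gather 5 tin): tin=5
After 2 (craft rope): rope=4 tin=2
After 3 (consume 1 tin): rope=4 tin=1
After 4 (gather 3 coal): coal=3 rope=4 tin=1
After 5 (gather 1 tin): coal=3 rope=4 tin=2
After 6 (gather 2 tin): coal=3 rope=4 tin=4
After 7 (craft rope): coal=3 rope=8 tin=1
After 8 (gather 2 tin): coal=3 rope=8 tin=3
After 9 (craft wall): coal=2 rope=8 wall=1
After 10 (consume 1 coal): coal=1 rope=8 wall=1
After 11 (gather 4 tin): coal=1 rope=8 tin=4 wall=1
After 12 (craft wall): rope=8 tin=1 wall=2
After 13 (gather 4 tin): rope=8 tin=5 wall=2
After 14 (consume 1 wall): rope=8 tin=5 wall=1
After 15 (craft rope): rope=12 tin=2 wall=1
After 16 (consume 1 tin): rope=12 tin=1 wall=1

Answer: rope=12 tin=1 wall=1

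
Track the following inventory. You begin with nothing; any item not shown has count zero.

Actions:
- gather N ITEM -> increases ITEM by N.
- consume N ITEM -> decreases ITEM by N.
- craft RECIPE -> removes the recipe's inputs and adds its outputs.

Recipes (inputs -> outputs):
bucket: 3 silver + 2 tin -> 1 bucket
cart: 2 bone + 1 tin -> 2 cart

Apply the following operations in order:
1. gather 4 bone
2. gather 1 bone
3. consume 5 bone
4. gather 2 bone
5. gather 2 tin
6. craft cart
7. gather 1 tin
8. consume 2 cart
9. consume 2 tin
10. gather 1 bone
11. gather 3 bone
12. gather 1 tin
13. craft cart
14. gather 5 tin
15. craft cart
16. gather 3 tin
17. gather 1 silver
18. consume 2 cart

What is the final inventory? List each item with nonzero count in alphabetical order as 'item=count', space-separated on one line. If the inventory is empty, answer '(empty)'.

Answer: cart=2 silver=1 tin=7

Derivation:
After 1 (gather 4 bone): bone=4
After 2 (gather 1 bone): bone=5
After 3 (consume 5 bone): (empty)
After 4 (gather 2 bone): bone=2
After 5 (gather 2 tin): bone=2 tin=2
After 6 (craft cart): cart=2 tin=1
After 7 (gather 1 tin): cart=2 tin=2
After 8 (consume 2 cart): tin=2
After 9 (consume 2 tin): (empty)
After 10 (gather 1 bone): bone=1
After 11 (gather 3 bone): bone=4
After 12 (gather 1 tin): bone=4 tin=1
After 13 (craft cart): bone=2 cart=2
After 14 (gather 5 tin): bone=2 cart=2 tin=5
After 15 (craft cart): cart=4 tin=4
After 16 (gather 3 tin): cart=4 tin=7
After 17 (gather 1 silver): cart=4 silver=1 tin=7
After 18 (consume 2 cart): cart=2 silver=1 tin=7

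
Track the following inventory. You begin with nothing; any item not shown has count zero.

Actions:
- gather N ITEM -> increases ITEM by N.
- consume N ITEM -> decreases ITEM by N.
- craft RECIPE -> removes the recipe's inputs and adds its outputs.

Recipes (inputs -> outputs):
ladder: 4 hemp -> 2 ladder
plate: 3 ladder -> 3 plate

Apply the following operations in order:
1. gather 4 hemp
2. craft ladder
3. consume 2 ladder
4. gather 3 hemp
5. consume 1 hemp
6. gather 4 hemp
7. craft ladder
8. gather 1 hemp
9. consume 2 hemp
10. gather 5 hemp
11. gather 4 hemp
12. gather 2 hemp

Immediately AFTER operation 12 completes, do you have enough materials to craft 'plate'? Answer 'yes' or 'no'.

After 1 (gather 4 hemp): hemp=4
After 2 (craft ladder): ladder=2
After 3 (consume 2 ladder): (empty)
After 4 (gather 3 hemp): hemp=3
After 5 (consume 1 hemp): hemp=2
After 6 (gather 4 hemp): hemp=6
After 7 (craft ladder): hemp=2 ladder=2
After 8 (gather 1 hemp): hemp=3 ladder=2
After 9 (consume 2 hemp): hemp=1 ladder=2
After 10 (gather 5 hemp): hemp=6 ladder=2
After 11 (gather 4 hemp): hemp=10 ladder=2
After 12 (gather 2 hemp): hemp=12 ladder=2

Answer: no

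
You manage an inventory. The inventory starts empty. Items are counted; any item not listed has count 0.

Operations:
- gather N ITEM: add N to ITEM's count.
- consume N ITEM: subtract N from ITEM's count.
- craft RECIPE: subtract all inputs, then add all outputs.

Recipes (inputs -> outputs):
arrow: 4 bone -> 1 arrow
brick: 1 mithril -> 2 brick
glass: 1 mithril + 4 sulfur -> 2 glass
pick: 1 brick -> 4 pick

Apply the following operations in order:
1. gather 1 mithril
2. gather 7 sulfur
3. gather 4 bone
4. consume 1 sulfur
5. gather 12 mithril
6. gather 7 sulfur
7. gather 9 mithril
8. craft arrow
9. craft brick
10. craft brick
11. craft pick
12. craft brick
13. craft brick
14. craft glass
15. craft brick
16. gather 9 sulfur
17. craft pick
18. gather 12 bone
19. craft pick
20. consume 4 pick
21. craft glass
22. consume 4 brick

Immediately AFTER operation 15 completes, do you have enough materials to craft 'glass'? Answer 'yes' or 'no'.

After 1 (gather 1 mithril): mithril=1
After 2 (gather 7 sulfur): mithril=1 sulfur=7
After 3 (gather 4 bone): bone=4 mithril=1 sulfur=7
After 4 (consume 1 sulfur): bone=4 mithril=1 sulfur=6
After 5 (gather 12 mithril): bone=4 mithril=13 sulfur=6
After 6 (gather 7 sulfur): bone=4 mithril=13 sulfur=13
After 7 (gather 9 mithril): bone=4 mithril=22 sulfur=13
After 8 (craft arrow): arrow=1 mithril=22 sulfur=13
After 9 (craft brick): arrow=1 brick=2 mithril=21 sulfur=13
After 10 (craft brick): arrow=1 brick=4 mithril=20 sulfur=13
After 11 (craft pick): arrow=1 brick=3 mithril=20 pick=4 sulfur=13
After 12 (craft brick): arrow=1 brick=5 mithril=19 pick=4 sulfur=13
After 13 (craft brick): arrow=1 brick=7 mithril=18 pick=4 sulfur=13
After 14 (craft glass): arrow=1 brick=7 glass=2 mithril=17 pick=4 sulfur=9
After 15 (craft brick): arrow=1 brick=9 glass=2 mithril=16 pick=4 sulfur=9

Answer: yes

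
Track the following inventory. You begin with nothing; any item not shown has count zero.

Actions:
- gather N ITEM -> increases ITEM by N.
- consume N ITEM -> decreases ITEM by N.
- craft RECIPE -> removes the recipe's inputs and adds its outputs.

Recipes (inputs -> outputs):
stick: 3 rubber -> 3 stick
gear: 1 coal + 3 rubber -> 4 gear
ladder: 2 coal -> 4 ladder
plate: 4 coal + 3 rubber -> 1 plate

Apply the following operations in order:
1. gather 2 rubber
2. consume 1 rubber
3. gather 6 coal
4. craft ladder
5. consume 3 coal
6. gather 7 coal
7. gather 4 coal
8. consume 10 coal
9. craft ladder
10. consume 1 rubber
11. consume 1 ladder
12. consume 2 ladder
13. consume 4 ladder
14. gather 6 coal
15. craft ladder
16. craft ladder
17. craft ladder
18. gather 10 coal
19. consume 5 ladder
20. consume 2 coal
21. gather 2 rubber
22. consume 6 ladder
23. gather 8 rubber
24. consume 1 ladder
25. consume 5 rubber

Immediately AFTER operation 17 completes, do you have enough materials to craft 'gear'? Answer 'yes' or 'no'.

Answer: no

Derivation:
After 1 (gather 2 rubber): rubber=2
After 2 (consume 1 rubber): rubber=1
After 3 (gather 6 coal): coal=6 rubber=1
After 4 (craft ladder): coal=4 ladder=4 rubber=1
After 5 (consume 3 coal): coal=1 ladder=4 rubber=1
After 6 (gather 7 coal): coal=8 ladder=4 rubber=1
After 7 (gather 4 coal): coal=12 ladder=4 rubber=1
After 8 (consume 10 coal): coal=2 ladder=4 rubber=1
After 9 (craft ladder): ladder=8 rubber=1
After 10 (consume 1 rubber): ladder=8
After 11 (consume 1 ladder): ladder=7
After 12 (consume 2 ladder): ladder=5
After 13 (consume 4 ladder): ladder=1
After 14 (gather 6 coal): coal=6 ladder=1
After 15 (craft ladder): coal=4 ladder=5
After 16 (craft ladder): coal=2 ladder=9
After 17 (craft ladder): ladder=13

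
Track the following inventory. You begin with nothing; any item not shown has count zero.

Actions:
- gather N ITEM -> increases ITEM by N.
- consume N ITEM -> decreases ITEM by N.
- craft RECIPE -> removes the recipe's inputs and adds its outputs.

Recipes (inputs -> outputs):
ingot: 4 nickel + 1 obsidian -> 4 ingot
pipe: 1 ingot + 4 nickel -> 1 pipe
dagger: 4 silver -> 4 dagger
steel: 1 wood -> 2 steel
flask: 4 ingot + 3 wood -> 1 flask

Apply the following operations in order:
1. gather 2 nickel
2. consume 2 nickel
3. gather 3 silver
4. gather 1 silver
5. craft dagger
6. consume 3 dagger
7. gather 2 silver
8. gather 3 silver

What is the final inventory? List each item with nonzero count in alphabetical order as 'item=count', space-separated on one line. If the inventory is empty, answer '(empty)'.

After 1 (gather 2 nickel): nickel=2
After 2 (consume 2 nickel): (empty)
After 3 (gather 3 silver): silver=3
After 4 (gather 1 silver): silver=4
After 5 (craft dagger): dagger=4
After 6 (consume 3 dagger): dagger=1
After 7 (gather 2 silver): dagger=1 silver=2
After 8 (gather 3 silver): dagger=1 silver=5

Answer: dagger=1 silver=5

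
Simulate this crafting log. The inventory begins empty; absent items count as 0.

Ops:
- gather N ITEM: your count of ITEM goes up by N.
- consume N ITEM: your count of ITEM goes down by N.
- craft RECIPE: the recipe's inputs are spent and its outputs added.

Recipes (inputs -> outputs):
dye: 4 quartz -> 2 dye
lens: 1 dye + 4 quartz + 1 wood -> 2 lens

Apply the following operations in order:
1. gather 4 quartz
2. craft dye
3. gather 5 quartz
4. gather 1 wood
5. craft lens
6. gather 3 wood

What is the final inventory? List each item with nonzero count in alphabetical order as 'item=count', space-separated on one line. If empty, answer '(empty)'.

After 1 (gather 4 quartz): quartz=4
After 2 (craft dye): dye=2
After 3 (gather 5 quartz): dye=2 quartz=5
After 4 (gather 1 wood): dye=2 quartz=5 wood=1
After 5 (craft lens): dye=1 lens=2 quartz=1
After 6 (gather 3 wood): dye=1 lens=2 quartz=1 wood=3

Answer: dye=1 lens=2 quartz=1 wood=3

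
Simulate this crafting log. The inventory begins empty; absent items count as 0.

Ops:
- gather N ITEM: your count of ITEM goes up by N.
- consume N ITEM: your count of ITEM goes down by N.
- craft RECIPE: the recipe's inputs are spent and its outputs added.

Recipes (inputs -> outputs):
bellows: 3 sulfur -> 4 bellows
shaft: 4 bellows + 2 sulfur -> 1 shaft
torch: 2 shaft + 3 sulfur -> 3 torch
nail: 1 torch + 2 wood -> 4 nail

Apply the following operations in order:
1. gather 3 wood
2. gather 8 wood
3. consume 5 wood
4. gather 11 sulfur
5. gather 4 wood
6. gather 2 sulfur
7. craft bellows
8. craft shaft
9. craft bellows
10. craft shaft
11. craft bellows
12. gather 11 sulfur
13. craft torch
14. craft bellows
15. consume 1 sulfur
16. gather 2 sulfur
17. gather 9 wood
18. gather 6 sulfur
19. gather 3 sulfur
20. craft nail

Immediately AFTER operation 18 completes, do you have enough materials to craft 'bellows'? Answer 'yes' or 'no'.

After 1 (gather 3 wood): wood=3
After 2 (gather 8 wood): wood=11
After 3 (consume 5 wood): wood=6
After 4 (gather 11 sulfur): sulfur=11 wood=6
After 5 (gather 4 wood): sulfur=11 wood=10
After 6 (gather 2 sulfur): sulfur=13 wood=10
After 7 (craft bellows): bellows=4 sulfur=10 wood=10
After 8 (craft shaft): shaft=1 sulfur=8 wood=10
After 9 (craft bellows): bellows=4 shaft=1 sulfur=5 wood=10
After 10 (craft shaft): shaft=2 sulfur=3 wood=10
After 11 (craft bellows): bellows=4 shaft=2 wood=10
After 12 (gather 11 sulfur): bellows=4 shaft=2 sulfur=11 wood=10
After 13 (craft torch): bellows=4 sulfur=8 torch=3 wood=10
After 14 (craft bellows): bellows=8 sulfur=5 torch=3 wood=10
After 15 (consume 1 sulfur): bellows=8 sulfur=4 torch=3 wood=10
After 16 (gather 2 sulfur): bellows=8 sulfur=6 torch=3 wood=10
After 17 (gather 9 wood): bellows=8 sulfur=6 torch=3 wood=19
After 18 (gather 6 sulfur): bellows=8 sulfur=12 torch=3 wood=19

Answer: yes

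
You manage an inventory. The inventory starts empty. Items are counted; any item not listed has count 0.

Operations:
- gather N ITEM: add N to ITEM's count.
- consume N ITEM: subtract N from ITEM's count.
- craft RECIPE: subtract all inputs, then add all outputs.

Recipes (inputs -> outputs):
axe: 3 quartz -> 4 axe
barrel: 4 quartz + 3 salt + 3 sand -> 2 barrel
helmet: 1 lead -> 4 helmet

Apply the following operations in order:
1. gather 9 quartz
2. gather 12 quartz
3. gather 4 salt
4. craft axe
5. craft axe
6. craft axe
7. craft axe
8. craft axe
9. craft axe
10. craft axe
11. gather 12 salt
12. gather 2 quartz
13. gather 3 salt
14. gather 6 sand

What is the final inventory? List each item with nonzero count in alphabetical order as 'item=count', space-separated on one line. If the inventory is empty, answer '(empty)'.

After 1 (gather 9 quartz): quartz=9
After 2 (gather 12 quartz): quartz=21
After 3 (gather 4 salt): quartz=21 salt=4
After 4 (craft axe): axe=4 quartz=18 salt=4
After 5 (craft axe): axe=8 quartz=15 salt=4
After 6 (craft axe): axe=12 quartz=12 salt=4
After 7 (craft axe): axe=16 quartz=9 salt=4
After 8 (craft axe): axe=20 quartz=6 salt=4
After 9 (craft axe): axe=24 quartz=3 salt=4
After 10 (craft axe): axe=28 salt=4
After 11 (gather 12 salt): axe=28 salt=16
After 12 (gather 2 quartz): axe=28 quartz=2 salt=16
After 13 (gather 3 salt): axe=28 quartz=2 salt=19
After 14 (gather 6 sand): axe=28 quartz=2 salt=19 sand=6

Answer: axe=28 quartz=2 salt=19 sand=6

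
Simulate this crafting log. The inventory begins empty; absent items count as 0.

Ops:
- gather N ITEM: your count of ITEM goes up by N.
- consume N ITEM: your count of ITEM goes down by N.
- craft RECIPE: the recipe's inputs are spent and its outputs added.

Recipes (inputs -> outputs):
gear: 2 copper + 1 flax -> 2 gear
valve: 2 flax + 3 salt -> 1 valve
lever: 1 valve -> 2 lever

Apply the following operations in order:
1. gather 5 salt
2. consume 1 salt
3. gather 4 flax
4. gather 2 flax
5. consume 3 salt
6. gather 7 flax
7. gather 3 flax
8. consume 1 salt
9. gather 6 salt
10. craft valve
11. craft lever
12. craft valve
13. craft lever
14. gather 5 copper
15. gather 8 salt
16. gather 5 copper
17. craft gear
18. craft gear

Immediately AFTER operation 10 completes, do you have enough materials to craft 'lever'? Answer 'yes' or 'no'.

Answer: yes

Derivation:
After 1 (gather 5 salt): salt=5
After 2 (consume 1 salt): salt=4
After 3 (gather 4 flax): flax=4 salt=4
After 4 (gather 2 flax): flax=6 salt=4
After 5 (consume 3 salt): flax=6 salt=1
After 6 (gather 7 flax): flax=13 salt=1
After 7 (gather 3 flax): flax=16 salt=1
After 8 (consume 1 salt): flax=16
After 9 (gather 6 salt): flax=16 salt=6
After 10 (craft valve): flax=14 salt=3 valve=1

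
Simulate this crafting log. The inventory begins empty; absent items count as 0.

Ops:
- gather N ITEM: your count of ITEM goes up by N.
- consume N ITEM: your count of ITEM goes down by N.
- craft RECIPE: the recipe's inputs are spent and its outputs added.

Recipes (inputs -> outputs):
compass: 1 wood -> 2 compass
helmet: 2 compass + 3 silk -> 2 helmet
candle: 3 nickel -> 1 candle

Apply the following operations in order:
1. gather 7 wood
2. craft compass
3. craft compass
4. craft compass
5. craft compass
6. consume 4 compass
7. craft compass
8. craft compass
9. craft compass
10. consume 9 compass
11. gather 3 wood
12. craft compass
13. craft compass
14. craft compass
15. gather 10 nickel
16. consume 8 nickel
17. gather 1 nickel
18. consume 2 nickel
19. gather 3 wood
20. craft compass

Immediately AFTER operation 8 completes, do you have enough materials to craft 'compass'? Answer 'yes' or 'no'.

Answer: yes

Derivation:
After 1 (gather 7 wood): wood=7
After 2 (craft compass): compass=2 wood=6
After 3 (craft compass): compass=4 wood=5
After 4 (craft compass): compass=6 wood=4
After 5 (craft compass): compass=8 wood=3
After 6 (consume 4 compass): compass=4 wood=3
After 7 (craft compass): compass=6 wood=2
After 8 (craft compass): compass=8 wood=1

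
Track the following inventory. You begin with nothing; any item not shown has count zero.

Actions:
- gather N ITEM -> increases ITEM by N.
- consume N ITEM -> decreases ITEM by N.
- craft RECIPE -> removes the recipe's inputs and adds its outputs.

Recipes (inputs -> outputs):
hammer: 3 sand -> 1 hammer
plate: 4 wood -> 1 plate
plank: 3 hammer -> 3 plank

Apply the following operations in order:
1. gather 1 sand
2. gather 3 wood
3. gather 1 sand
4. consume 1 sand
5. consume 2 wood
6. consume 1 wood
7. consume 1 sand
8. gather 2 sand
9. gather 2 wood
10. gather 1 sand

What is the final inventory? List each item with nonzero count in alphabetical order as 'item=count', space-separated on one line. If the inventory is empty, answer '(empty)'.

Answer: sand=3 wood=2

Derivation:
After 1 (gather 1 sand): sand=1
After 2 (gather 3 wood): sand=1 wood=3
After 3 (gather 1 sand): sand=2 wood=3
After 4 (consume 1 sand): sand=1 wood=3
After 5 (consume 2 wood): sand=1 wood=1
After 6 (consume 1 wood): sand=1
After 7 (consume 1 sand): (empty)
After 8 (gather 2 sand): sand=2
After 9 (gather 2 wood): sand=2 wood=2
After 10 (gather 1 sand): sand=3 wood=2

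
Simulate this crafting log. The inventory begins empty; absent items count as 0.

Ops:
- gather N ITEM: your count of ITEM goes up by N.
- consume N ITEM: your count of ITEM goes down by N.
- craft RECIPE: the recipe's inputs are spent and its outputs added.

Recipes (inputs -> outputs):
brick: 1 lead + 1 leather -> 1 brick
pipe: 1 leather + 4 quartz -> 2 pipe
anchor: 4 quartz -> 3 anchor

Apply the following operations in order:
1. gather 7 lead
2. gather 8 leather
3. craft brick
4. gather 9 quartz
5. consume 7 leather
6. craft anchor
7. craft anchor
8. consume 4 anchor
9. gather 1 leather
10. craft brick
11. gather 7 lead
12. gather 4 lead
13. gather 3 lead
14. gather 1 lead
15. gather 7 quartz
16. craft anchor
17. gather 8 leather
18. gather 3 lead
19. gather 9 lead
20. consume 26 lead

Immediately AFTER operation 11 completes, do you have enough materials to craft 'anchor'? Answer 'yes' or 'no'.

Answer: no

Derivation:
After 1 (gather 7 lead): lead=7
After 2 (gather 8 leather): lead=7 leather=8
After 3 (craft brick): brick=1 lead=6 leather=7
After 4 (gather 9 quartz): brick=1 lead=6 leather=7 quartz=9
After 5 (consume 7 leather): brick=1 lead=6 quartz=9
After 6 (craft anchor): anchor=3 brick=1 lead=6 quartz=5
After 7 (craft anchor): anchor=6 brick=1 lead=6 quartz=1
After 8 (consume 4 anchor): anchor=2 brick=1 lead=6 quartz=1
After 9 (gather 1 leather): anchor=2 brick=1 lead=6 leather=1 quartz=1
After 10 (craft brick): anchor=2 brick=2 lead=5 quartz=1
After 11 (gather 7 lead): anchor=2 brick=2 lead=12 quartz=1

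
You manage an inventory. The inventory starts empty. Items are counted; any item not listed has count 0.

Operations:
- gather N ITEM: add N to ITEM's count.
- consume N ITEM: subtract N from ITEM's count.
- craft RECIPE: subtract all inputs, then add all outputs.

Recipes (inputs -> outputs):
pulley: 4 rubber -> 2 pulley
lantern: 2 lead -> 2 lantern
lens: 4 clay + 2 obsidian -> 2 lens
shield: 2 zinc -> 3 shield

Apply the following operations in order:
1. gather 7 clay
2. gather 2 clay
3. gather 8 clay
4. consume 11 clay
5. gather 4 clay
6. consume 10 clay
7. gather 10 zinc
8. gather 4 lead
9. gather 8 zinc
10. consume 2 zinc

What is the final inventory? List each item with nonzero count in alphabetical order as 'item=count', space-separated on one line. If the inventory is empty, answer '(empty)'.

Answer: lead=4 zinc=16

Derivation:
After 1 (gather 7 clay): clay=7
After 2 (gather 2 clay): clay=9
After 3 (gather 8 clay): clay=17
After 4 (consume 11 clay): clay=6
After 5 (gather 4 clay): clay=10
After 6 (consume 10 clay): (empty)
After 7 (gather 10 zinc): zinc=10
After 8 (gather 4 lead): lead=4 zinc=10
After 9 (gather 8 zinc): lead=4 zinc=18
After 10 (consume 2 zinc): lead=4 zinc=16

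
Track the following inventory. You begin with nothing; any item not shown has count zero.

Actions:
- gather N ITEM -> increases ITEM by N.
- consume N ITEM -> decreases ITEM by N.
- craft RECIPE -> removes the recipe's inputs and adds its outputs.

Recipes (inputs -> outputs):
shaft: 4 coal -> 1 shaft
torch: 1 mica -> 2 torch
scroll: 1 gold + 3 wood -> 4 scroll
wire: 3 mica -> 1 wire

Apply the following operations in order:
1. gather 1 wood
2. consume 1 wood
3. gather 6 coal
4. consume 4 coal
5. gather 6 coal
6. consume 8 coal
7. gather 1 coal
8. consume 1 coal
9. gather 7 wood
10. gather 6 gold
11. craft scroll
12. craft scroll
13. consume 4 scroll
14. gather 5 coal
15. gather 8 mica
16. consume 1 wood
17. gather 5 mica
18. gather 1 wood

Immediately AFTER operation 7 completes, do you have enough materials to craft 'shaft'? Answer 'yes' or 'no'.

After 1 (gather 1 wood): wood=1
After 2 (consume 1 wood): (empty)
After 3 (gather 6 coal): coal=6
After 4 (consume 4 coal): coal=2
After 5 (gather 6 coal): coal=8
After 6 (consume 8 coal): (empty)
After 7 (gather 1 coal): coal=1

Answer: no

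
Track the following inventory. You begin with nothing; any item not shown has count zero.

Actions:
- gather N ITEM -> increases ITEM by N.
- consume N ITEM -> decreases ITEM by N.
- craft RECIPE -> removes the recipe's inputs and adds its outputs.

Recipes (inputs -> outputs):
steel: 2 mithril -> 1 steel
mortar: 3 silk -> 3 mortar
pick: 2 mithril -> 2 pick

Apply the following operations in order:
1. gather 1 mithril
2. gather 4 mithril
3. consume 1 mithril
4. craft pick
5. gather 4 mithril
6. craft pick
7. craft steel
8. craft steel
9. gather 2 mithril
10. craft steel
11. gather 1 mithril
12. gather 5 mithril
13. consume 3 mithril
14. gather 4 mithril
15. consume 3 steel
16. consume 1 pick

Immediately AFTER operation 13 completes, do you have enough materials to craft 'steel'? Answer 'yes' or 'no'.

Answer: yes

Derivation:
After 1 (gather 1 mithril): mithril=1
After 2 (gather 4 mithril): mithril=5
After 3 (consume 1 mithril): mithril=4
After 4 (craft pick): mithril=2 pick=2
After 5 (gather 4 mithril): mithril=6 pick=2
After 6 (craft pick): mithril=4 pick=4
After 7 (craft steel): mithril=2 pick=4 steel=1
After 8 (craft steel): pick=4 steel=2
After 9 (gather 2 mithril): mithril=2 pick=4 steel=2
After 10 (craft steel): pick=4 steel=3
After 11 (gather 1 mithril): mithril=1 pick=4 steel=3
After 12 (gather 5 mithril): mithril=6 pick=4 steel=3
After 13 (consume 3 mithril): mithril=3 pick=4 steel=3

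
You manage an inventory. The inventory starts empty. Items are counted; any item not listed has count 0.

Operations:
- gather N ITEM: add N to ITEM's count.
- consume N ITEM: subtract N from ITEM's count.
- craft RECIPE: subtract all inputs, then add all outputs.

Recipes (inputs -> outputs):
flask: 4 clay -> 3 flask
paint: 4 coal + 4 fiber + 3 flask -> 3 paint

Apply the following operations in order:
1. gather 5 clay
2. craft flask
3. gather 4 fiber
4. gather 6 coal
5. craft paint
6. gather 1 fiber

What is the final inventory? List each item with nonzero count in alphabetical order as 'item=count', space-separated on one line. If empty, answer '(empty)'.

After 1 (gather 5 clay): clay=5
After 2 (craft flask): clay=1 flask=3
After 3 (gather 4 fiber): clay=1 fiber=4 flask=3
After 4 (gather 6 coal): clay=1 coal=6 fiber=4 flask=3
After 5 (craft paint): clay=1 coal=2 paint=3
After 6 (gather 1 fiber): clay=1 coal=2 fiber=1 paint=3

Answer: clay=1 coal=2 fiber=1 paint=3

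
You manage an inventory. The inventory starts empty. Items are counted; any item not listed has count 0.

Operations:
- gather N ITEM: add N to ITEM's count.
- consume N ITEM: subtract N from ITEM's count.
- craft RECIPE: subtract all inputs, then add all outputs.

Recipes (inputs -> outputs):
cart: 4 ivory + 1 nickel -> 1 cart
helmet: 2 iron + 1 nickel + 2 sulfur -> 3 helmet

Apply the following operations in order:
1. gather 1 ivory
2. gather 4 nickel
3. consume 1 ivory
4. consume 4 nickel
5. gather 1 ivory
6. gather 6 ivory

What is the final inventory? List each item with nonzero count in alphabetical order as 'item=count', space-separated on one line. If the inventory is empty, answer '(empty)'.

After 1 (gather 1 ivory): ivory=1
After 2 (gather 4 nickel): ivory=1 nickel=4
After 3 (consume 1 ivory): nickel=4
After 4 (consume 4 nickel): (empty)
After 5 (gather 1 ivory): ivory=1
After 6 (gather 6 ivory): ivory=7

Answer: ivory=7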